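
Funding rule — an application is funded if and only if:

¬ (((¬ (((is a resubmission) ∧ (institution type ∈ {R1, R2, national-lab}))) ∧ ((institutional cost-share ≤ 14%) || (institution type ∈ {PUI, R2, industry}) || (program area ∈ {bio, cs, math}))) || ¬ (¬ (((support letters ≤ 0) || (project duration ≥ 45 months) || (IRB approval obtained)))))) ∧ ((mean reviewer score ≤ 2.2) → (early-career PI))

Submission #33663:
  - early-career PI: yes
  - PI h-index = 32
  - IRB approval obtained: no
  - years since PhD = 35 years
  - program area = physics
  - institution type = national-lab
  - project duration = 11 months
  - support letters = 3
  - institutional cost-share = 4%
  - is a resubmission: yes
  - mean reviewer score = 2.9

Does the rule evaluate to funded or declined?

Funded

Atomic conditions:
  is a resubmission: yes → true
  institution type ∈ {R1, R2, national-lab}: national-lab is in the set → true
  institutional cost-share ≤ 14%: 4 ≤ 14 is true
  institution type ∈ {PUI, R2, industry}: national-lab is not in the set → false
  program area ∈ {bio, cs, math}: physics is not in the set → false
  support letters ≤ 0: 3 ≤ 0 is false
  project duration ≥ 45 months: 11 ≥ 45 is false
  IRB approval obtained: no → false
  mean reviewer score ≤ 2.2: 2.9 ≤ 2.2 is false
  early-career PI: yes → true
Combine:
[1.1.1.1.1] true AND true = true
[1.1.1.1] NOT true = false
[1.1.1.2] true OR false OR false = true
[1.1.1] false AND true = false
[1.1.2.1.1] false OR false OR false = false
[1.1.2.1] NOT false = true
[1.1.2] NOT true = false
[1.1] false OR false = false
[1] NOT false = true
[2] false → true (antecedent false ⇒ implication holds) = true
[root] true AND true = true
Overall: true → funded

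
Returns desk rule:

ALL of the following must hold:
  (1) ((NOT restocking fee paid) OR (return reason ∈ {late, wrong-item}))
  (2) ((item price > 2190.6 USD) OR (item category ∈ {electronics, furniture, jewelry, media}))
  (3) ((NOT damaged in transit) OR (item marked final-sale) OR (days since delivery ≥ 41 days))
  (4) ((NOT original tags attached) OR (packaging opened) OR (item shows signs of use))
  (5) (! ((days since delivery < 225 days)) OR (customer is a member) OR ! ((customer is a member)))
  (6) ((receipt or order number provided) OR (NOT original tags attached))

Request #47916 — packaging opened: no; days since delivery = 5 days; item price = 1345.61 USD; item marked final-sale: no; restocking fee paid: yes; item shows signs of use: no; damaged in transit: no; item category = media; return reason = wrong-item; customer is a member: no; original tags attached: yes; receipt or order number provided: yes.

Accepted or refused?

Atomic conditions:
  NOT restocking fee paid: yes → false
  return reason ∈ {late, wrong-item}: wrong-item is in the set → true
  item price > 2190.6 USD: 1345.61 > 2190.6 is false
  item category ∈ {electronics, furniture, jewelry, media}: media is in the set → true
  NOT damaged in transit: no → true
  item marked final-sale: no → false
  days since delivery ≥ 41 days: 5 ≥ 41 is false
  NOT original tags attached: yes → false
  packaging opened: no → false
  item shows signs of use: no → false
  days since delivery < 225 days: 5 < 225 is true
  customer is a member: no → false
  receipt or order number provided: yes → true
Combine:
[1] false OR true = true
[2] false OR true = true
[3] true OR false OR false = true
[4] false OR false OR false = false
[5.1] NOT true = false
[5.3] NOT false = true
[5] false OR false OR true = true
[6] true OR false = true
[root] true AND true AND true AND false AND true AND true = false
Overall: false → refused

Refused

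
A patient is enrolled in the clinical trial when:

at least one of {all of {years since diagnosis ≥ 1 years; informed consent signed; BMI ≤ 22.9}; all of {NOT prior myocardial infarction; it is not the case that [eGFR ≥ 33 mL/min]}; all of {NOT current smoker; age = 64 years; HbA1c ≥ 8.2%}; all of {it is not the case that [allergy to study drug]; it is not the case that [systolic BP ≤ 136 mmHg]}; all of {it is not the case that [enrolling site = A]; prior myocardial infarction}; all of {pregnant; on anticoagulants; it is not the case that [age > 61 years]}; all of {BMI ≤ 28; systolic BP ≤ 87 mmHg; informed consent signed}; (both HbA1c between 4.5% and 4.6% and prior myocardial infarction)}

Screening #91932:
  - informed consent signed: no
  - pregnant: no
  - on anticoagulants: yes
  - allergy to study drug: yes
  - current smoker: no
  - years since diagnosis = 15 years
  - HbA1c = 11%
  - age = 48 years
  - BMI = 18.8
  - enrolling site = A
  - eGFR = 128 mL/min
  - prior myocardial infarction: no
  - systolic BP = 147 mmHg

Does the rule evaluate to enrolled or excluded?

Atomic conditions:
  years since diagnosis ≥ 1 years: 15 ≥ 1 is true
  informed consent signed: no → false
  BMI ≤ 22.9: 18.8 ≤ 22.9 is true
  NOT prior myocardial infarction: no → true
  eGFR ≥ 33 mL/min: 128 ≥ 33 is true
  NOT current smoker: no → true
  age = 64 years: 48 == 64 is false
  HbA1c ≥ 8.2%: 11 ≥ 8.2 is true
  allergy to study drug: yes → true
  systolic BP ≤ 136 mmHg: 147 ≤ 136 is false
  enrolling site = A: A == A is true
  prior myocardial infarction: no → false
  pregnant: no → false
  on anticoagulants: yes → true
  age > 61 years: 48 > 61 is false
  BMI ≤ 28: 18.8 ≤ 28 is true
  systolic BP ≤ 87 mmHg: 147 ≤ 87 is false
  HbA1c between 4.5% and 4.6%: 11 in [4.5, 4.6] is false
Combine:
[1] true AND false AND true = false
[2.2] NOT true = false
[2] true AND false = false
[3] true AND false AND true = false
[4.1] NOT true = false
[4.2] NOT false = true
[4] false AND true = false
[5.1] NOT true = false
[5] false AND false = false
[6.3] NOT false = true
[6] false AND true AND true = false
[7] true AND false AND false = false
[8] false AND false = false
[root] false OR false OR false OR false OR false OR false OR false OR false = false
Overall: false → excluded

Excluded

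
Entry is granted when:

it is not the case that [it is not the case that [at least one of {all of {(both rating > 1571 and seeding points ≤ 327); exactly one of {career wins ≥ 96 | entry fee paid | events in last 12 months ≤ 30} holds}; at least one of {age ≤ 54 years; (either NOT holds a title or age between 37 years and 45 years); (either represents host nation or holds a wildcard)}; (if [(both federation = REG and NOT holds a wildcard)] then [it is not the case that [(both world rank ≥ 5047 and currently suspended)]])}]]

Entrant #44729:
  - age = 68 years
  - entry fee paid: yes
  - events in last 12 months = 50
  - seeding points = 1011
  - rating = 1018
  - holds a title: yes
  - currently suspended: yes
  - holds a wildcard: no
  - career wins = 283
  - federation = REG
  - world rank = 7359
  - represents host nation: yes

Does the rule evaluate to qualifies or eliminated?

Atomic conditions:
  rating > 1571: 1018 > 1571 is false
  seeding points ≤ 327: 1011 ≤ 327 is false
  career wins ≥ 96: 283 ≥ 96 is true
  entry fee paid: yes → true
  events in last 12 months ≤ 30: 50 ≤ 30 is false
  age ≤ 54 years: 68 ≤ 54 is false
  NOT holds a title: yes → false
  age between 37 years and 45 years: 68 in [37, 45] is false
  represents host nation: yes → true
  holds a wildcard: no → false
  federation = REG: REG == REG is true
  NOT holds a wildcard: no → true
  world rank ≥ 5047: 7359 ≥ 5047 is true
  currently suspended: yes → true
Combine:
[1.1.1.1] false AND false = false
[1.1.1.2] exactly-one(true, true, false) = false
[1.1.1] false AND false = false
[1.1.2.2] false OR false = false
[1.1.2.3] true OR false = true
[1.1.2] false OR false OR true = true
[1.1.3.1] true AND true = true
[1.1.3.2.1] true AND true = true
[1.1.3.2] NOT true = false
[1.1.3] true → false = false
[1.1] false OR true OR false = true
[1] NOT true = false
[root] NOT false = true
Overall: true → qualifies

Qualifies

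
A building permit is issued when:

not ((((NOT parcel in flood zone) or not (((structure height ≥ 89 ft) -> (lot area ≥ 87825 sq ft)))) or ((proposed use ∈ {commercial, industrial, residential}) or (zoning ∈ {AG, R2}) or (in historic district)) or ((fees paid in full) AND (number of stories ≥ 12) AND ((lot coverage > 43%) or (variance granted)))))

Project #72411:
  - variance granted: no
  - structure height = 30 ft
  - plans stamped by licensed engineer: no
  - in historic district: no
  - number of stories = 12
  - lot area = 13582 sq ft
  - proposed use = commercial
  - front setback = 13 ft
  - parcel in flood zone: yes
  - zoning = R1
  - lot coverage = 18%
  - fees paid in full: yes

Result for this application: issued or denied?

Denied

Atomic conditions:
  NOT parcel in flood zone: yes → false
  structure height ≥ 89 ft: 30 ≥ 89 is false
  lot area ≥ 87825 sq ft: 13582 ≥ 87825 is false
  proposed use ∈ {commercial, industrial, residential}: commercial is in the set → true
  zoning ∈ {AG, R2}: R1 is not in the set → false
  in historic district: no → false
  fees paid in full: yes → true
  number of stories ≥ 12: 12 ≥ 12 is true
  lot coverage > 43%: 18 > 43 is false
  variance granted: no → false
Combine:
[1.1.2.1] false → false (antecedent false ⇒ implication holds) = true
[1.1.2] NOT true = false
[1.1] false OR false = false
[1.2] true OR false OR false = true
[1.3.3] false OR false = false
[1.3] true AND true AND false = false
[1] false OR true OR false = true
[root] NOT true = false
Overall: false → denied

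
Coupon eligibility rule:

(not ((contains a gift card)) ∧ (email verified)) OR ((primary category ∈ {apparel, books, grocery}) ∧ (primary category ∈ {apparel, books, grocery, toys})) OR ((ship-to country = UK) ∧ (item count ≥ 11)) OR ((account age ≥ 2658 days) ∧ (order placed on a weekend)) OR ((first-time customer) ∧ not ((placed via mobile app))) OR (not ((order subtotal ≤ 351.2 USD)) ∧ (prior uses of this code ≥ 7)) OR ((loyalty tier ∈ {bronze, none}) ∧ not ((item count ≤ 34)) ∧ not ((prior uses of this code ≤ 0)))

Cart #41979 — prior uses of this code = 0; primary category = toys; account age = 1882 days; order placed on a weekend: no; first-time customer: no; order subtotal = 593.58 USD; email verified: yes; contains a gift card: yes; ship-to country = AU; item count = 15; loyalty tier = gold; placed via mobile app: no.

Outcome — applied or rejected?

Rejected

Atomic conditions:
  contains a gift card: yes → true
  email verified: yes → true
  primary category ∈ {apparel, books, grocery}: toys is not in the set → false
  primary category ∈ {apparel, books, grocery, toys}: toys is in the set → true
  ship-to country = UK: AU == UK is false
  item count ≥ 11: 15 ≥ 11 is true
  account age ≥ 2658 days: 1882 ≥ 2658 is false
  order placed on a weekend: no → false
  first-time customer: no → false
  placed via mobile app: no → false
  order subtotal ≤ 351.2 USD: 593.58 ≤ 351.2 is false
  prior uses of this code ≥ 7: 0 ≥ 7 is false
  loyalty tier ∈ {bronze, none}: gold is not in the set → false
  item count ≤ 34: 15 ≤ 34 is true
  prior uses of this code ≤ 0: 0 ≤ 0 is true
Combine:
[1.1] NOT true = false
[1] false AND true = false
[2] false AND true = false
[3] false AND true = false
[4] false AND false = false
[5.2] NOT false = true
[5] false AND true = false
[6.1] NOT false = true
[6] true AND false = false
[7.2] NOT true = false
[7.3] NOT true = false
[7] false AND false AND false = false
[root] false OR false OR false OR false OR false OR false OR false = false
Overall: false → rejected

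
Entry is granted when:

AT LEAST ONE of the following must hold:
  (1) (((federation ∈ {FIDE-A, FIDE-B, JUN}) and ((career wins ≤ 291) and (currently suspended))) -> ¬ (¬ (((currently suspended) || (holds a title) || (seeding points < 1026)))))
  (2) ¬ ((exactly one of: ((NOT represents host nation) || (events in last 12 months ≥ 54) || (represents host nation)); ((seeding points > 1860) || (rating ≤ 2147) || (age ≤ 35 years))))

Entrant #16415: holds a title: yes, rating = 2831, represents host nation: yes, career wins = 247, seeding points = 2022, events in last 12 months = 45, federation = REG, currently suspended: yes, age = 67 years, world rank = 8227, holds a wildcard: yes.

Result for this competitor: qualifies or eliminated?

Qualifies

Atomic conditions:
  federation ∈ {FIDE-A, FIDE-B, JUN}: REG is not in the set → false
  career wins ≤ 291: 247 ≤ 291 is true
  currently suspended: yes → true
  holds a title: yes → true
  seeding points < 1026: 2022 < 1026 is false
  NOT represents host nation: yes → false
  events in last 12 months ≥ 54: 45 ≥ 54 is false
  represents host nation: yes → true
  seeding points > 1860: 2022 > 1860 is true
  rating ≤ 2147: 2831 ≤ 2147 is false
  age ≤ 35 years: 67 ≤ 35 is false
Combine:
[1.1.2] true AND true = true
[1.1] false AND true = false
[1.2.1.1] true OR true OR false = true
[1.2.1] NOT true = false
[1.2] NOT false = true
[1] false → true (antecedent false ⇒ implication holds) = true
[2.1.1] false OR false OR true = true
[2.1.2] true OR false OR false = true
[2.1] exactly-one(true, true) = false
[2] NOT false = true
[root] true OR true = true
Overall: true → qualifies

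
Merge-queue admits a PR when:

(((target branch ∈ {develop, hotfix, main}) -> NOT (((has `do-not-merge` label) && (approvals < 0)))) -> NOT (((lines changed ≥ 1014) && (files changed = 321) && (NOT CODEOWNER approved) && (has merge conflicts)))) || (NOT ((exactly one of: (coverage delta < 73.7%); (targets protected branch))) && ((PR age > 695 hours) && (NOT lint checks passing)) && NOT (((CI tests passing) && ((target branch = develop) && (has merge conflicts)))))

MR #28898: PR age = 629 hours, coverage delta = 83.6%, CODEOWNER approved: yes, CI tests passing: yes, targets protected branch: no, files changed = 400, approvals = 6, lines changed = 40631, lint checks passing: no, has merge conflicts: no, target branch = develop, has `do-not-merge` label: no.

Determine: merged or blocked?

Atomic conditions:
  target branch ∈ {develop, hotfix, main}: develop is in the set → true
  has `do-not-merge` label: no → false
  approvals < 0: 6 < 0 is false
  lines changed ≥ 1014: 40631 ≥ 1014 is true
  files changed = 321: 400 == 321 is false
  NOT CODEOWNER approved: yes → false
  has merge conflicts: no → false
  coverage delta < 73.7%: 83.6 < 73.7 is false
  targets protected branch: no → false
  PR age > 695 hours: 629 > 695 is false
  NOT lint checks passing: no → true
  CI tests passing: yes → true
  target branch = develop: develop == develop is true
Combine:
[1.1.2.1] false AND false = false
[1.1.2] NOT false = true
[1.1] true → true = true
[1.2.1] true AND false AND false AND false = false
[1.2] NOT false = true
[1] true → true = true
[2.1.1] exactly-one(false, false) = false
[2.1] NOT false = true
[2.2] false AND true = false
[2.3.1.2] true AND false = false
[2.3.1] true AND false = false
[2.3] NOT false = true
[2] true AND false AND true = false
[root] true OR false = true
Overall: true → merged

Merged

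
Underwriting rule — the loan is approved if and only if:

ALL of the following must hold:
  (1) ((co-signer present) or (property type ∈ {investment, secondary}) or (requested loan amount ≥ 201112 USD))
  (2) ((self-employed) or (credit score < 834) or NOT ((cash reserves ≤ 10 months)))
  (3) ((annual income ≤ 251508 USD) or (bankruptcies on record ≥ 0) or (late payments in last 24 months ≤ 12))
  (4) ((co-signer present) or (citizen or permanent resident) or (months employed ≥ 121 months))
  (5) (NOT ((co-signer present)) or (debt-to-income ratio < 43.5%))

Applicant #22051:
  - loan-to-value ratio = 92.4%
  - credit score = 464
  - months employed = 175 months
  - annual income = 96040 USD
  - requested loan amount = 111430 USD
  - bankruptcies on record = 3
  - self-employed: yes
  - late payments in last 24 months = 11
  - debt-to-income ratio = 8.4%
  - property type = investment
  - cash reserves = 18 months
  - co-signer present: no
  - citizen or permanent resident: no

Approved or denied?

Atomic conditions:
  co-signer present: no → false
  property type ∈ {investment, secondary}: investment is in the set → true
  requested loan amount ≥ 201112 USD: 111430 ≥ 201112 is false
  self-employed: yes → true
  credit score < 834: 464 < 834 is true
  cash reserves ≤ 10 months: 18 ≤ 10 is false
  annual income ≤ 251508 USD: 96040 ≤ 251508 is true
  bankruptcies on record ≥ 0: 3 ≥ 0 is true
  late payments in last 24 months ≤ 12: 11 ≤ 12 is true
  citizen or permanent resident: no → false
  months employed ≥ 121 months: 175 ≥ 121 is true
  debt-to-income ratio < 43.5%: 8.4 < 43.5 is true
Combine:
[1] false OR true OR false = true
[2.3] NOT false = true
[2] true OR true OR true = true
[3] true OR true OR true = true
[4] false OR false OR true = true
[5.1] NOT false = true
[5] true OR true = true
[root] true AND true AND true AND true AND true = true
Overall: true → approved

Approved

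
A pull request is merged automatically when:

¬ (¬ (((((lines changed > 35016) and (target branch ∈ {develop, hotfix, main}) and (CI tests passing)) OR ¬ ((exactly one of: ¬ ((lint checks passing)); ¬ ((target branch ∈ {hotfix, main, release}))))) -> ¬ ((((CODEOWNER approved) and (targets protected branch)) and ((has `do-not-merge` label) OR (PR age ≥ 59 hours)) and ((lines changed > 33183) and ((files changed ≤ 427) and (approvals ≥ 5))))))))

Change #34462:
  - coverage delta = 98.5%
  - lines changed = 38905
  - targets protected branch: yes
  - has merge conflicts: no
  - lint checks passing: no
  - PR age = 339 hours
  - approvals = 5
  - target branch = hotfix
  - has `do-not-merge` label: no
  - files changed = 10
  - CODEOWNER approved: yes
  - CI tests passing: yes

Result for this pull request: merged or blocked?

Atomic conditions:
  lines changed > 35016: 38905 > 35016 is true
  target branch ∈ {develop, hotfix, main}: hotfix is in the set → true
  CI tests passing: yes → true
  lint checks passing: no → false
  target branch ∈ {hotfix, main, release}: hotfix is in the set → true
  CODEOWNER approved: yes → true
  targets protected branch: yes → true
  has `do-not-merge` label: no → false
  PR age ≥ 59 hours: 339 ≥ 59 is true
  lines changed > 33183: 38905 > 33183 is true
  files changed ≤ 427: 10 ≤ 427 is true
  approvals ≥ 5: 5 ≥ 5 is true
Combine:
[1.1.1.1] true AND true AND true = true
[1.1.1.2.1.1] NOT false = true
[1.1.1.2.1.2] NOT true = false
[1.1.1.2.1] exactly-one(true, false) = true
[1.1.1.2] NOT true = false
[1.1.1] true OR false = true
[1.1.2.1.1] true AND true = true
[1.1.2.1.2] false OR true = true
[1.1.2.1.3.2] true AND true = true
[1.1.2.1.3] true AND true = true
[1.1.2.1] true AND true AND true = true
[1.1.2] NOT true = false
[1.1] true → false = false
[1] NOT false = true
[root] NOT true = false
Overall: false → blocked

Blocked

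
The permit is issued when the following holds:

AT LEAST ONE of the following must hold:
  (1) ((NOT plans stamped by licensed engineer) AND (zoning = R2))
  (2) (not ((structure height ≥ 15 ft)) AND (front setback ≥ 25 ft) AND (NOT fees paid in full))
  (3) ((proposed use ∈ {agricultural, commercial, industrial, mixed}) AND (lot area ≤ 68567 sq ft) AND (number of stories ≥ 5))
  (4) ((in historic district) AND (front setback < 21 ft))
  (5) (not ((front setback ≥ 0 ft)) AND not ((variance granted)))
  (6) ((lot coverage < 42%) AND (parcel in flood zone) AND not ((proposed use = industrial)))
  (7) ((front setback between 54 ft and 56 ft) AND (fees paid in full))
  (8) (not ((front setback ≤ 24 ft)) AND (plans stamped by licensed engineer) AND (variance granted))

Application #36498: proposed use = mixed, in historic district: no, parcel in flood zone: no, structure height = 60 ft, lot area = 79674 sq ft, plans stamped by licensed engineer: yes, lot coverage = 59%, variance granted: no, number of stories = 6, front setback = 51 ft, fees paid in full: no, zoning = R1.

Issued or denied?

Atomic conditions:
  NOT plans stamped by licensed engineer: yes → false
  zoning = R2: R1 == R2 is false
  structure height ≥ 15 ft: 60 ≥ 15 is true
  front setback ≥ 25 ft: 51 ≥ 25 is true
  NOT fees paid in full: no → true
  proposed use ∈ {agricultural, commercial, industrial, mixed}: mixed is in the set → true
  lot area ≤ 68567 sq ft: 79674 ≤ 68567 is false
  number of stories ≥ 5: 6 ≥ 5 is true
  in historic district: no → false
  front setback < 21 ft: 51 < 21 is false
  front setback ≥ 0 ft: 51 ≥ 0 is true
  variance granted: no → false
  lot coverage < 42%: 59 < 42 is false
  parcel in flood zone: no → false
  proposed use = industrial: mixed == industrial is false
  front setback between 54 ft and 56 ft: 51 in [54, 56] is false
  fees paid in full: no → false
  front setback ≤ 24 ft: 51 ≤ 24 is false
  plans stamped by licensed engineer: yes → true
Combine:
[1] false AND false = false
[2.1] NOT true = false
[2] false AND true AND true = false
[3] true AND false AND true = false
[4] false AND false = false
[5.1] NOT true = false
[5.2] NOT false = true
[5] false AND true = false
[6.3] NOT false = true
[6] false AND false AND true = false
[7] false AND false = false
[8.1] NOT false = true
[8] true AND true AND false = false
[root] false OR false OR false OR false OR false OR false OR false OR false = false
Overall: false → denied

Denied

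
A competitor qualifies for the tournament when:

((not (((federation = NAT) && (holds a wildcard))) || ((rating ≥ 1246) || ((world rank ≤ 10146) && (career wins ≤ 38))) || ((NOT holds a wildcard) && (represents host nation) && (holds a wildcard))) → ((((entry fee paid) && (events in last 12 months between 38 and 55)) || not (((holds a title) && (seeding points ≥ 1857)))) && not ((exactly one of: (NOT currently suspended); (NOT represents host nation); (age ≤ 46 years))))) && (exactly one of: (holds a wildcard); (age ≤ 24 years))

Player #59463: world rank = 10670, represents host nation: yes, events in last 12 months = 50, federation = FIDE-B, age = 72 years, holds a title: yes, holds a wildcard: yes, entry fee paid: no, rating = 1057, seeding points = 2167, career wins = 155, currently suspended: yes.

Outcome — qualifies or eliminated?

Eliminated

Atomic conditions:
  federation = NAT: FIDE-B == NAT is false
  holds a wildcard: yes → true
  rating ≥ 1246: 1057 ≥ 1246 is false
  world rank ≤ 10146: 10670 ≤ 10146 is false
  career wins ≤ 38: 155 ≤ 38 is false
  NOT holds a wildcard: yes → false
  represents host nation: yes → true
  entry fee paid: no → false
  events in last 12 months between 38 and 55: 50 in [38, 55] is true
  holds a title: yes → true
  seeding points ≥ 1857: 2167 ≥ 1857 is true
  NOT currently suspended: yes → false
  NOT represents host nation: yes → false
  age ≤ 46 years: 72 ≤ 46 is false
  age ≤ 24 years: 72 ≤ 24 is false
Combine:
[1.1.1.1] false AND true = false
[1.1.1] NOT false = true
[1.1.2.2] false AND false = false
[1.1.2] false OR false = false
[1.1.3] false AND true AND true = false
[1.1] true OR false OR false = true
[1.2.1.1] false AND true = false
[1.2.1.2.1] true AND true = true
[1.2.1.2] NOT true = false
[1.2.1] false OR false = false
[1.2.2.1] exactly-one(false, false, false) = false
[1.2.2] NOT false = true
[1.2] false AND true = false
[1] true → false = false
[2] exactly-one(true, false) = true
[root] false AND true = false
Overall: false → eliminated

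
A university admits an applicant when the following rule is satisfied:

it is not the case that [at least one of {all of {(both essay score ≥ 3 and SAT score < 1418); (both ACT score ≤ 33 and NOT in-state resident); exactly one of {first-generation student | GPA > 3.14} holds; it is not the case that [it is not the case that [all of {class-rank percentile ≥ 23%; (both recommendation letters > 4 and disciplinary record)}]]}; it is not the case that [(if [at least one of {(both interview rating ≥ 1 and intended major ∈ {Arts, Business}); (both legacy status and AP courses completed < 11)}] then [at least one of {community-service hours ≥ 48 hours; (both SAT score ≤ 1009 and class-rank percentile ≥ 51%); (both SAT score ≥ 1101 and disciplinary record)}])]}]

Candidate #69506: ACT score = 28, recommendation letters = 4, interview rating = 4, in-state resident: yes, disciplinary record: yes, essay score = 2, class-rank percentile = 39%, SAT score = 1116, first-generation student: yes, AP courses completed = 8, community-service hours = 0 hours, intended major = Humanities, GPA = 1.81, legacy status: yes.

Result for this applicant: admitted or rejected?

Admitted

Atomic conditions:
  essay score ≥ 3: 2 ≥ 3 is false
  SAT score < 1418: 1116 < 1418 is true
  ACT score ≤ 33: 28 ≤ 33 is true
  NOT in-state resident: yes → false
  first-generation student: yes → true
  GPA > 3.14: 1.81 > 3.14 is false
  class-rank percentile ≥ 23%: 39 ≥ 23 is true
  recommendation letters > 4: 4 > 4 is false
  disciplinary record: yes → true
  interview rating ≥ 1: 4 ≥ 1 is true
  intended major ∈ {Arts, Business}: Humanities is not in the set → false
  legacy status: yes → true
  AP courses completed < 11: 8 < 11 is true
  community-service hours ≥ 48 hours: 0 ≥ 48 is false
  SAT score ≤ 1009: 1116 ≤ 1009 is false
  class-rank percentile ≥ 51%: 39 ≥ 51 is false
  SAT score ≥ 1101: 1116 ≥ 1101 is true
Combine:
[1.1.1] false AND true = false
[1.1.2] true AND false = false
[1.1.3] exactly-one(true, false) = true
[1.1.4.1.1.2] false AND true = false
[1.1.4.1.1] true AND false = false
[1.1.4.1] NOT false = true
[1.1.4] NOT true = false
[1.1] false AND false AND true AND false = false
[1.2.1.1.1] true AND false = false
[1.2.1.1.2] true AND true = true
[1.2.1.1] false OR true = true
[1.2.1.2.2] false AND false = false
[1.2.1.2.3] true AND true = true
[1.2.1.2] false OR false OR true = true
[1.2.1] true → true = true
[1.2] NOT true = false
[1] false OR false = false
[root] NOT false = true
Overall: true → admitted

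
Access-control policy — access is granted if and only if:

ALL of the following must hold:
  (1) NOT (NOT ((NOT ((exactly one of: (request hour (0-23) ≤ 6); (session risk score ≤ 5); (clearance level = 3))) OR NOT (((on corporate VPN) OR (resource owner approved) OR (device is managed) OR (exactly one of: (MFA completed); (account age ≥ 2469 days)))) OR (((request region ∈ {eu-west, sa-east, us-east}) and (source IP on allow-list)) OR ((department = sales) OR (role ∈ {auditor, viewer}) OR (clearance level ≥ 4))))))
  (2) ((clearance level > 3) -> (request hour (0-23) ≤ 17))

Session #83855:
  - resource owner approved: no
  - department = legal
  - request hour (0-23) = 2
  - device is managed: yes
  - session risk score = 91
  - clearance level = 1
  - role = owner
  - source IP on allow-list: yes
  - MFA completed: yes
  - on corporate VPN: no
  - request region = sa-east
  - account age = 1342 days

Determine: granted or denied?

Atomic conditions:
  request hour (0-23) ≤ 6: 2 ≤ 6 is true
  session risk score ≤ 5: 91 ≤ 5 is false
  clearance level = 3: 1 == 3 is false
  on corporate VPN: no → false
  resource owner approved: no → false
  device is managed: yes → true
  MFA completed: yes → true
  account age ≥ 2469 days: 1342 ≥ 2469 is false
  request region ∈ {eu-west, sa-east, us-east}: sa-east is in the set → true
  source IP on allow-list: yes → true
  department = sales: legal == sales is false
  role ∈ {auditor, viewer}: owner is not in the set → false
  clearance level ≥ 4: 1 ≥ 4 is false
  clearance level > 3: 1 > 3 is false
  request hour (0-23) ≤ 17: 2 ≤ 17 is true
Combine:
[1.1.1.1.1] exactly-one(true, false, false) = true
[1.1.1.1] NOT true = false
[1.1.1.2.1.4] exactly-one(true, false) = true
[1.1.1.2.1] false OR false OR true OR true = true
[1.1.1.2] NOT true = false
[1.1.1.3.1] true AND true = true
[1.1.1.3.2] false OR false OR false = false
[1.1.1.3] true OR false = true
[1.1.1] false OR false OR true = true
[1.1] NOT true = false
[1] NOT false = true
[2] false → true (antecedent false ⇒ implication holds) = true
[root] true AND true = true
Overall: true → granted

Granted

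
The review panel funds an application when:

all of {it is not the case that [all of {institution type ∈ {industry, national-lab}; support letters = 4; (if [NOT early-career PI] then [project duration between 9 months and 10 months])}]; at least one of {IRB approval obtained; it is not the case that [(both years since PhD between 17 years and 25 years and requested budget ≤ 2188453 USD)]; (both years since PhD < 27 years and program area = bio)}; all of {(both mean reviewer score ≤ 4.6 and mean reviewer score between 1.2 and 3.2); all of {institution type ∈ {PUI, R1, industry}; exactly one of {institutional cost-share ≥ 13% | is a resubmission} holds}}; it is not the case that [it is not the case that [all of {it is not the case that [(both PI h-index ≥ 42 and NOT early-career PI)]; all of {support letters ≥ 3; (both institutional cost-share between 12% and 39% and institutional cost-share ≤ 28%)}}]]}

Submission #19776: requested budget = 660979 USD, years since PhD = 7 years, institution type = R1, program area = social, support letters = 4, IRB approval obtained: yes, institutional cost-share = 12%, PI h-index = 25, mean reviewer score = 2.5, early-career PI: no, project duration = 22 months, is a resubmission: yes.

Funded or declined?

Funded

Atomic conditions:
  institution type ∈ {industry, national-lab}: R1 is not in the set → false
  support letters = 4: 4 == 4 is true
  NOT early-career PI: no → true
  project duration between 9 months and 10 months: 22 in [9, 10] is false
  IRB approval obtained: yes → true
  years since PhD between 17 years and 25 years: 7 in [17, 25] is false
  requested budget ≤ 2188453 USD: 660979 ≤ 2188453 is true
  years since PhD < 27 years: 7 < 27 is true
  program area = bio: social == bio is false
  mean reviewer score ≤ 4.6: 2.5 ≤ 4.6 is true
  mean reviewer score between 1.2 and 3.2: 2.5 in [1.2, 3.2] is true
  institution type ∈ {PUI, R1, industry}: R1 is in the set → true
  institutional cost-share ≥ 13%: 12 ≥ 13 is false
  is a resubmission: yes → true
  PI h-index ≥ 42: 25 ≥ 42 is false
  support letters ≥ 3: 4 ≥ 3 is true
  institutional cost-share between 12% and 39%: 12 in [12, 39] is true
  institutional cost-share ≤ 28%: 12 ≤ 28 is true
Combine:
[1.1.3] true → false = false
[1.1] false AND true AND false = false
[1] NOT false = true
[2.2.1] false AND true = false
[2.2] NOT false = true
[2.3] true AND false = false
[2] true OR true OR false = true
[3.1] true AND true = true
[3.2.2] exactly-one(false, true) = true
[3.2] true AND true = true
[3] true AND true = true
[4.1.1.1.1] false AND true = false
[4.1.1.1] NOT false = true
[4.1.1.2.2] true AND true = true
[4.1.1.2] true AND true = true
[4.1.1] true AND true = true
[4.1] NOT true = false
[4] NOT false = true
[root] true AND true AND true AND true = true
Overall: true → funded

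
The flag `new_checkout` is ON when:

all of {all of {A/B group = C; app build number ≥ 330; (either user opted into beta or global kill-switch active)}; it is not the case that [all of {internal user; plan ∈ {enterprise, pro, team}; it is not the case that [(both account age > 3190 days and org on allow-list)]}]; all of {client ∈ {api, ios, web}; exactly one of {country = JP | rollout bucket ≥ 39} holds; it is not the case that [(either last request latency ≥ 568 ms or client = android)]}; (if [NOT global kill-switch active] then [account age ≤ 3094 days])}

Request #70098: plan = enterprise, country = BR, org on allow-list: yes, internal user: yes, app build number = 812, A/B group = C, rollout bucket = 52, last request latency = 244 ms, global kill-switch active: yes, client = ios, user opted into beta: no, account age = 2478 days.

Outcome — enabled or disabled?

Atomic conditions:
  A/B group = C: C == C is true
  app build number ≥ 330: 812 ≥ 330 is true
  user opted into beta: no → false
  global kill-switch active: yes → true
  internal user: yes → true
  plan ∈ {enterprise, pro, team}: enterprise is in the set → true
  account age > 3190 days: 2478 > 3190 is false
  org on allow-list: yes → true
  client ∈ {api, ios, web}: ios is in the set → true
  country = JP: BR == JP is false
  rollout bucket ≥ 39: 52 ≥ 39 is true
  last request latency ≥ 568 ms: 244 ≥ 568 is false
  client = android: ios == android is false
  NOT global kill-switch active: yes → false
  account age ≤ 3094 days: 2478 ≤ 3094 is true
Combine:
[1.3] false OR true = true
[1] true AND true AND true = true
[2.1.3.1] false AND true = false
[2.1.3] NOT false = true
[2.1] true AND true AND true = true
[2] NOT true = false
[3.2] exactly-one(false, true) = true
[3.3.1] false OR false = false
[3.3] NOT false = true
[3] true AND true AND true = true
[4] false → true (antecedent false ⇒ implication holds) = true
[root] true AND false AND true AND true = false
Overall: false → disabled

Disabled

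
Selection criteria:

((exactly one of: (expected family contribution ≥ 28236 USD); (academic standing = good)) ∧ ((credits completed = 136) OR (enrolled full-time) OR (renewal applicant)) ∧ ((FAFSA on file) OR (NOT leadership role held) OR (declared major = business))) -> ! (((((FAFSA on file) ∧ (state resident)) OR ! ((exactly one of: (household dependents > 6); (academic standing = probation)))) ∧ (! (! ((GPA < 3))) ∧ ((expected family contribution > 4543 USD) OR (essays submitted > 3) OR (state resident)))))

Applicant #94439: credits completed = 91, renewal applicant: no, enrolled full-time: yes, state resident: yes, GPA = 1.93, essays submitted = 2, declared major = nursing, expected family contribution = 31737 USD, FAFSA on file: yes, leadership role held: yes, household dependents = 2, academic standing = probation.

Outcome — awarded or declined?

Declined

Atomic conditions:
  expected family contribution ≥ 28236 USD: 31737 ≥ 28236 is true
  academic standing = good: probation == good is false
  credits completed = 136: 91 == 136 is false
  enrolled full-time: yes → true
  renewal applicant: no → false
  FAFSA on file: yes → true
  NOT leadership role held: yes → false
  declared major = business: nursing == business is false
  state resident: yes → true
  household dependents > 6: 2 > 6 is false
  academic standing = probation: probation == probation is true
  GPA < 3: 1.93 < 3 is true
  expected family contribution > 4543 USD: 31737 > 4543 is true
  essays submitted > 3: 2 > 3 is false
Combine:
[1.1] exactly-one(true, false) = true
[1.2] false OR true OR false = true
[1.3] true OR false OR false = true
[1] true AND true AND true = true
[2.1.1.1] true AND true = true
[2.1.1.2.1] exactly-one(false, true) = true
[2.1.1.2] NOT true = false
[2.1.1] true OR false = true
[2.1.2.1.1] NOT true = false
[2.1.2.1] NOT false = true
[2.1.2.2] true OR false OR true = true
[2.1.2] true AND true = true
[2.1] true AND true = true
[2] NOT true = false
[root] true → false = false
Overall: false → declined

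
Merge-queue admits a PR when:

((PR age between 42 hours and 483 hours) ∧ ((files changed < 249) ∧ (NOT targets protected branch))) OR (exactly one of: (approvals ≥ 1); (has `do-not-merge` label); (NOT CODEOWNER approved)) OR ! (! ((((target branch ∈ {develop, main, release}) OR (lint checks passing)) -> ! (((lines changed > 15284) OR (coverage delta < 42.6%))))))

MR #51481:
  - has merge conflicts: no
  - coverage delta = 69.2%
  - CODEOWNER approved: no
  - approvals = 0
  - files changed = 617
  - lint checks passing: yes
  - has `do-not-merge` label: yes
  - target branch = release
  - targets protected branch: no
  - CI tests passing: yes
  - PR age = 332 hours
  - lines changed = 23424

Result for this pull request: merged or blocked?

Atomic conditions:
  PR age between 42 hours and 483 hours: 332 in [42, 483] is true
  files changed < 249: 617 < 249 is false
  NOT targets protected branch: no → true
  approvals ≥ 1: 0 ≥ 1 is false
  has `do-not-merge` label: yes → true
  NOT CODEOWNER approved: no → true
  target branch ∈ {develop, main, release}: release is in the set → true
  lint checks passing: yes → true
  lines changed > 15284: 23424 > 15284 is true
  coverage delta < 42.6%: 69.2 < 42.6 is false
Combine:
[1.2] false AND true = false
[1] true AND false = false
[2] exactly-one(false, true, true) = false
[3.1.1.1] true OR true = true
[3.1.1.2.1] true OR false = true
[3.1.1.2] NOT true = false
[3.1.1] true → false = false
[3.1] NOT false = true
[3] NOT true = false
[root] false OR false OR false = false
Overall: false → blocked

Blocked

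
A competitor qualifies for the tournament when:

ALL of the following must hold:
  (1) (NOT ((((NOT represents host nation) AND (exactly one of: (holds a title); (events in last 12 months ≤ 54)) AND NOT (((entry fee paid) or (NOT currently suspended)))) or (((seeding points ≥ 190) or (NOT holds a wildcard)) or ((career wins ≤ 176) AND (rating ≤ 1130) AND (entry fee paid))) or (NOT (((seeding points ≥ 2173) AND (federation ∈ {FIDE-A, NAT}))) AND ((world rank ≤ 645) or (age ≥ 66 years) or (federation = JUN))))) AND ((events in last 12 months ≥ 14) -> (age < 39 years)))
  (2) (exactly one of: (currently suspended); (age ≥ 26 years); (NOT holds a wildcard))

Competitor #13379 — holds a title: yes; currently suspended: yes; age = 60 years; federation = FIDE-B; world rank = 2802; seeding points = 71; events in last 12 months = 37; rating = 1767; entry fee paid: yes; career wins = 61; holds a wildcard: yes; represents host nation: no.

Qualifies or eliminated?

Eliminated

Atomic conditions:
  NOT represents host nation: no → true
  holds a title: yes → true
  events in last 12 months ≤ 54: 37 ≤ 54 is true
  entry fee paid: yes → true
  NOT currently suspended: yes → false
  seeding points ≥ 190: 71 ≥ 190 is false
  NOT holds a wildcard: yes → false
  career wins ≤ 176: 61 ≤ 176 is true
  rating ≤ 1130: 1767 ≤ 1130 is false
  seeding points ≥ 2173: 71 ≥ 2173 is false
  federation ∈ {FIDE-A, NAT}: FIDE-B is not in the set → false
  world rank ≤ 645: 2802 ≤ 645 is false
  age ≥ 66 years: 60 ≥ 66 is false
  federation = JUN: FIDE-B == JUN is false
  events in last 12 months ≥ 14: 37 ≥ 14 is true
  age < 39 years: 60 < 39 is false
  currently suspended: yes → true
  age ≥ 26 years: 60 ≥ 26 is true
Combine:
[1.1.1.1.2] exactly-one(true, true) = false
[1.1.1.1.3.1] true OR false = true
[1.1.1.1.3] NOT true = false
[1.1.1.1] true AND false AND false = false
[1.1.1.2.1] false OR false = false
[1.1.1.2.2] true AND false AND true = false
[1.1.1.2] false OR false = false
[1.1.1.3.1.1] false AND false = false
[1.1.1.3.1] NOT false = true
[1.1.1.3.2] false OR false OR false = false
[1.1.1.3] true AND false = false
[1.1.1] false OR false OR false = false
[1.1] NOT false = true
[1.2] true → false = false
[1] true AND false = false
[2] exactly-one(true, true, false) = false
[root] false AND false = false
Overall: false → eliminated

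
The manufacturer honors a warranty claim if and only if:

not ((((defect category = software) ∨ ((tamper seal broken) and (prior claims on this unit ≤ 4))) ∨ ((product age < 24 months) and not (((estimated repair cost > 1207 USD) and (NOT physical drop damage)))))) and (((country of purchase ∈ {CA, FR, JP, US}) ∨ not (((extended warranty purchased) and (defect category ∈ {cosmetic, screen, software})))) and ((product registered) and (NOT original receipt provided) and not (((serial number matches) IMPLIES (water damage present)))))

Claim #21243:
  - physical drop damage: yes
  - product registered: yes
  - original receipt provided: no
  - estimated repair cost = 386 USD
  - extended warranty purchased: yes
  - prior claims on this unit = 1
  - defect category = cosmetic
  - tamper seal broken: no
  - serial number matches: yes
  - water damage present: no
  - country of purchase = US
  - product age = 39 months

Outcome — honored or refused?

Honored

Atomic conditions:
  defect category = software: cosmetic == software is false
  tamper seal broken: no → false
  prior claims on this unit ≤ 4: 1 ≤ 4 is true
  product age < 24 months: 39 < 24 is false
  estimated repair cost > 1207 USD: 386 > 1207 is false
  NOT physical drop damage: yes → false
  country of purchase ∈ {CA, FR, JP, US}: US is in the set → true
  extended warranty purchased: yes → true
  defect category ∈ {cosmetic, screen, software}: cosmetic is in the set → true
  product registered: yes → true
  NOT original receipt provided: no → true
  serial number matches: yes → true
  water damage present: no → false
Combine:
[1.1.1.2] false AND true = false
[1.1.1] false OR false = false
[1.1.2.2.1] false AND false = false
[1.1.2.2] NOT false = true
[1.1.2] false AND true = false
[1.1] false OR false = false
[1] NOT false = true
[2.1.2.1] true AND true = true
[2.1.2] NOT true = false
[2.1] true OR false = true
[2.2.3.1] true → false = false
[2.2.3] NOT false = true
[2.2] true AND true AND true = true
[2] true AND true = true
[root] true AND true = true
Overall: true → honored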